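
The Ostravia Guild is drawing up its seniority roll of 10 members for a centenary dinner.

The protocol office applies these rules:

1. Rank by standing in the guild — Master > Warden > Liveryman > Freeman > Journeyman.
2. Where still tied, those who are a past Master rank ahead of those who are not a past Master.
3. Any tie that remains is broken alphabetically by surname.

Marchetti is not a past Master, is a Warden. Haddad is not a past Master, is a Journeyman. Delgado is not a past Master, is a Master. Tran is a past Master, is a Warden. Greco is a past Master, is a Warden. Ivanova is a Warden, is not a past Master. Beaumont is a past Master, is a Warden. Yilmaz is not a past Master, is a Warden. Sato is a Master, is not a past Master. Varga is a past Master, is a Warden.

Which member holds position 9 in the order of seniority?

Yilmaz

By standing in the guild: Delgado and Sato (Master); then Beaumont, Greco, Tran, Varga, Ivanova, Marchetti and Yilmaz (Warden); then Haddad (Journeyman).
Delgado and Sato are each not a past Master, so the next rule applies.
Among Delgado and Sato, alphabetically by surname: Delgado before Sato.
Among Beaumont, Greco, Tran, Varga, Ivanova, Marchetti and Yilmaz, a past Master before not a past Master: Beaumont, Greco, Tran and Varga (a past Master) before Ivanova, Marchetti and Yilmaz (not a past Master).
Among Beaumont, Greco, Tran and Varga, alphabetically by surname: Beaumont before Greco before Tran before Varga.
Among Ivanova, Marchetti and Yilmaz, alphabetically by surname: Ivanova before Marchetti before Yilmaz.
Order: Delgado, Sato, Beaumont, Greco, Tran, Varga, Ivanova, Marchetti, Yilmaz, Haddad.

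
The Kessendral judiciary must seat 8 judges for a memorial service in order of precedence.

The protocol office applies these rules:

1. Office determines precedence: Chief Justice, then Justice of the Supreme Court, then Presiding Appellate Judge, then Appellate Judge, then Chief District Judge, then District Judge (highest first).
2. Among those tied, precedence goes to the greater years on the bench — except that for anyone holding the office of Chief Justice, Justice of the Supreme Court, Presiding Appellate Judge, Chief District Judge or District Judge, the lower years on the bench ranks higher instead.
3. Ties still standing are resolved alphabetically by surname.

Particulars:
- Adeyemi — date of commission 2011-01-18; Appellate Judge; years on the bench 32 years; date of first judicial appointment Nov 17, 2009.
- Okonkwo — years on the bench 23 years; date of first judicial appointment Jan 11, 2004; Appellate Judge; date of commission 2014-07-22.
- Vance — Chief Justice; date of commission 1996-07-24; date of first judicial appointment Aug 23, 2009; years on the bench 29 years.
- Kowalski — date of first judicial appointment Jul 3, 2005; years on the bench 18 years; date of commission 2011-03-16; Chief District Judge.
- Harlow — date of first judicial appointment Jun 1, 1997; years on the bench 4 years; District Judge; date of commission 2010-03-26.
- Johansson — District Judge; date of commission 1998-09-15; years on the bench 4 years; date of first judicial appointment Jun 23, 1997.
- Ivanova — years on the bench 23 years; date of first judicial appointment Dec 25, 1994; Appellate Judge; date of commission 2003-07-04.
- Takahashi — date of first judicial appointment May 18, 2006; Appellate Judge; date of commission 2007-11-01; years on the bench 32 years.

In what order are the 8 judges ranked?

By office: Vance (Chief Justice); then Adeyemi, Takahashi, Ivanova and Okonkwo (Appellate Judge); then Kowalski (Chief District Judge); then Harlow and Johansson (District Judge).
Among Adeyemi, Takahashi, Ivanova and Okonkwo, by years on the bench (higher first): Adeyemi and Takahashi (32 years) before Ivanova and Okonkwo (23 years).
Among Adeyemi and Takahashi, alphabetically by surname: Adeyemi before Takahashi.
Among Ivanova and Okonkwo, alphabetically by surname: Ivanova before Okonkwo.
Harlow and Johansson both have years on the bench 4 years, so the next rule applies.
Among Harlow and Johansson, alphabetically by surname: Harlow before Johansson.
Full order: Vance, Adeyemi, Takahashi, Ivanova, Okonkwo, Kowalski, Harlow, Johansson.

Vance, Adeyemi, Takahashi, Ivanova, Okonkwo, Kowalski, Harlow, Johansson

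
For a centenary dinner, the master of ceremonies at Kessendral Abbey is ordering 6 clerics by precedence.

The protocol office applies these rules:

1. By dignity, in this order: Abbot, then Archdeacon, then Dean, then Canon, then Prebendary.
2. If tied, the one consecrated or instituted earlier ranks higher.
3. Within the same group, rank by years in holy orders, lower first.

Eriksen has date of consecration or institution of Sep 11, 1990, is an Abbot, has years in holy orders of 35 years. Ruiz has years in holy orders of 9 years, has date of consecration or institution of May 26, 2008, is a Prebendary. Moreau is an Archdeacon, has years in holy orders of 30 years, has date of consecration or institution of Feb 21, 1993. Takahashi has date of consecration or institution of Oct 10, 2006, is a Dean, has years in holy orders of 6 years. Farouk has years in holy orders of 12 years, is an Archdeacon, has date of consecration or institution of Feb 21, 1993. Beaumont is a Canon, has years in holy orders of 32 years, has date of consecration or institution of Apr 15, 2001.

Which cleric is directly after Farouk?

Moreau

By dignity: Eriksen (Abbot); then Farouk and Moreau (Archdeacon); then Takahashi (Dean); then Beaumont (Canon); then Ruiz (Prebendary).
Farouk and Moreau both have date of consecration or institution Feb 21, 1993, so the next rule applies.
Among Farouk and Moreau, by years in holy orders (lower first): Farouk (12 years) before Moreau (30 years).
Order: Eriksen, Farouk, Moreau, Takahashi, Beaumont, Ruiz.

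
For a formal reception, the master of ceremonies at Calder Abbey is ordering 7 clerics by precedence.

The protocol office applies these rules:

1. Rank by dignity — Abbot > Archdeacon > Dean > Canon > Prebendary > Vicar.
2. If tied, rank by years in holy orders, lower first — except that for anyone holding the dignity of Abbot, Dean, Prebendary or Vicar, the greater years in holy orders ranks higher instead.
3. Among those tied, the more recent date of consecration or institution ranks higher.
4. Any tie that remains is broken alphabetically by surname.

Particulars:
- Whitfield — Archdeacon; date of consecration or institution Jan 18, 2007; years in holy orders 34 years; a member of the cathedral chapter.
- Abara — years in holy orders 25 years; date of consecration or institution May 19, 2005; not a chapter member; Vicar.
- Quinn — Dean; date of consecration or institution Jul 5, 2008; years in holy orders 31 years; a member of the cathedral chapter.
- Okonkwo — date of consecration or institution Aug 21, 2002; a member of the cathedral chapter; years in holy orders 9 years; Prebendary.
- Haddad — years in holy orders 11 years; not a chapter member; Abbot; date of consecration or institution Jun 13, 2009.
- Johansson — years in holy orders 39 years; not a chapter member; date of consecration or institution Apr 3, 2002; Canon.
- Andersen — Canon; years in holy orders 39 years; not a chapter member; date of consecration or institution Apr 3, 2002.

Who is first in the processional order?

By dignity: Haddad (Abbot); then Whitfield (Archdeacon); then Quinn (Dean); then Andersen and Johansson (Canon); then Okonkwo (Prebendary); then Abara (Vicar).
Andersen and Johansson both have years in holy orders 39 years, so the next rule applies.
Andersen and Johansson both have date of consecration or institution Apr 3, 2002, so the next rule applies.
Among Andersen and Johansson, alphabetically by surname: Andersen before Johansson.
Order: Haddad, Whitfield, Quinn, Andersen, Johansson, Okonkwo, Abara.

Haddad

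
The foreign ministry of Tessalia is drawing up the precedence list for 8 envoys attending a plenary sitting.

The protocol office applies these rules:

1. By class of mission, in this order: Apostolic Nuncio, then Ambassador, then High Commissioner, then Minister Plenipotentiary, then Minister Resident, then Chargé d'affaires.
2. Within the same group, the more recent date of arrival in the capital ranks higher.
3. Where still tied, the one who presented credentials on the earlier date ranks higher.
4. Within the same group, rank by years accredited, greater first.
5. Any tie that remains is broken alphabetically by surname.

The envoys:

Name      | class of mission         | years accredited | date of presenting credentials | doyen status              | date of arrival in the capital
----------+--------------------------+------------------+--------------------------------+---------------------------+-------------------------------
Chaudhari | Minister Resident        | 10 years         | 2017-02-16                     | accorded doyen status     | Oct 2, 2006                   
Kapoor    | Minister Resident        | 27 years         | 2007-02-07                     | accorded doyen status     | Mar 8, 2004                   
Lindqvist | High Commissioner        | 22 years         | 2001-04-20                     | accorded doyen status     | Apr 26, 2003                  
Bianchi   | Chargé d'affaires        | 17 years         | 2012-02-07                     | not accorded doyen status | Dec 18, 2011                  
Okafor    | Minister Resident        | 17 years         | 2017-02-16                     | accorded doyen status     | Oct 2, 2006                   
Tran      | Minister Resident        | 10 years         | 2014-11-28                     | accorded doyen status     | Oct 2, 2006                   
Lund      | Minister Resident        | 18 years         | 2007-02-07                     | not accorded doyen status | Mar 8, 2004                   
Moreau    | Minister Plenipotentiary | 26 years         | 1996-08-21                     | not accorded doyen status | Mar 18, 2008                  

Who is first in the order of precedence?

By class of mission: Lindqvist (High Commissioner); then Moreau (Minister Plenipotentiary); then Tran, Okafor, Chaudhari, Kapoor and Lund (Minister Resident); then Bianchi (Chargé d'affaires).
Among Tran, Okafor, Chaudhari, Kapoor and Lund, by date of arrival in the capital (later first): Tran, Okafor and Chaudhari (Oct 2, 2006) before Kapoor and Lund (Mar 8, 2004).
Among Tran, Okafor and Chaudhari, by date of presenting credentials (earlier first): Tran (2014-11-28) before Okafor and Chaudhari (2017-02-16).
Among Okafor and Chaudhari, by years accredited (higher first): Okafor (17 years) before Chaudhari (10 years).
Kapoor and Lund both have date of presenting credentials 2007-02-07, so the next rule applies.
Among Kapoor and Lund, by years accredited (higher first): Kapoor (27 years) before Lund (18 years).
Order: Lindqvist, Moreau, Tran, Okafor, Chaudhari, Kapoor, Lund, Bianchi.

Lindqvist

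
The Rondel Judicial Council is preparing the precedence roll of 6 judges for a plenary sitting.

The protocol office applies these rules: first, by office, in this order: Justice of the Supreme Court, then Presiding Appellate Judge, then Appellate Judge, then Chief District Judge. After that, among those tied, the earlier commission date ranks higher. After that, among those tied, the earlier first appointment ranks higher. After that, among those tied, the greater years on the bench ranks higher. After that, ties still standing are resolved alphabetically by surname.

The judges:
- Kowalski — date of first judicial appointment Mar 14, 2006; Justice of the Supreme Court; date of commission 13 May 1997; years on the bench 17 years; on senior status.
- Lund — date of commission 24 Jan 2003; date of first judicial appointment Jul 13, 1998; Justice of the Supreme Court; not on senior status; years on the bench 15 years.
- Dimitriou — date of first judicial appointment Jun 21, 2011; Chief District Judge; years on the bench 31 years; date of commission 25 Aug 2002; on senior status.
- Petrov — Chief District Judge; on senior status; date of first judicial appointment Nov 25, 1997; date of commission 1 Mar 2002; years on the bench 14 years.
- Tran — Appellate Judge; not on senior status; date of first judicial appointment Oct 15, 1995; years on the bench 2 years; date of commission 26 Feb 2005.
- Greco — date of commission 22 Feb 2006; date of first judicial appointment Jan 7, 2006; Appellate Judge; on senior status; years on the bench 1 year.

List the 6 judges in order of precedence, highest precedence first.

Kowalski, Lund, Tran, Greco, Petrov, Dimitriou

By office: Kowalski and Lund (Justice of the Supreme Court); then Tran and Greco (Appellate Judge); then Petrov and Dimitriou (Chief District Judge).
Among Kowalski and Lund, by date of commission (earlier first): Kowalski (13 May 1997) before Lund (24 Jan 2003).
Among Tran and Greco, by date of commission (earlier first): Tran (26 Feb 2005) before Greco (22 Feb 2006).
Among Petrov and Dimitriou, by date of commission (earlier first): Petrov (1 Mar 2002) before Dimitriou (25 Aug 2002).
Full order: Kowalski, Lund, Tran, Greco, Petrov, Dimitriou.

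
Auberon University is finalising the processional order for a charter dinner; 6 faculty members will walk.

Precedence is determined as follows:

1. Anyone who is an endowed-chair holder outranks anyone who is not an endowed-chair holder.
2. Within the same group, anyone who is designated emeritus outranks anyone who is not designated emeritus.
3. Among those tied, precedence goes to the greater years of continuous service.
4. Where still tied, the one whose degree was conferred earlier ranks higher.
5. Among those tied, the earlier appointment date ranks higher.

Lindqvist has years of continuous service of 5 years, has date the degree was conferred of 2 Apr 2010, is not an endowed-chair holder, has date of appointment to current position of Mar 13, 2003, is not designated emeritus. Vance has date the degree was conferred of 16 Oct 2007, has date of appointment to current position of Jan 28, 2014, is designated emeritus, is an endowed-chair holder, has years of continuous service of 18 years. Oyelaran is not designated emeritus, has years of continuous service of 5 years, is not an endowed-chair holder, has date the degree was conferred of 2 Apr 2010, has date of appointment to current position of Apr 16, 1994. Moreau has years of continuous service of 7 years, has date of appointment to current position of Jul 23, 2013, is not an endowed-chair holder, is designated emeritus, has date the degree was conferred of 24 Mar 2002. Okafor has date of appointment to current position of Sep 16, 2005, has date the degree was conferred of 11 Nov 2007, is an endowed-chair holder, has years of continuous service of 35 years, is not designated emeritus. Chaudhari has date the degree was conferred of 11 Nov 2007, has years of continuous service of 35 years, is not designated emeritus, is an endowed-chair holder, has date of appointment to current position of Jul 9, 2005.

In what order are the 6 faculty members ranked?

Vance, Chaudhari, Okafor, Moreau, Oyelaran, Lindqvist

By the first rule: Vance, Chaudhari and Okafor (each an endowed-chair holder); then Moreau, Oyelaran and Lindqvist (each not an endowed-chair holder).
Among Vance, Chaudhari and Okafor, designated emeritus before not designated emeritus: Vance (designated emeritus) before Chaudhari and Okafor (not designated emeritus).
Chaudhari and Okafor both have years of continuous service 35 years, so the next rule applies.
Chaudhari and Okafor both have date the degree was conferred 11 Nov 2007, so the next rule applies.
Among Chaudhari and Okafor, by date of appointment to current position (earlier first): Chaudhari (Jul 9, 2005) before Okafor (Sep 16, 2005).
Among Moreau, Oyelaran and Lindqvist, designated emeritus before not designated emeritus: Moreau (designated emeritus) before Oyelaran and Lindqvist (not designated emeritus).
Oyelaran and Lindqvist both have years of continuous service 5 years, so the next rule applies.
Oyelaran and Lindqvist both have date the degree was conferred 2 Apr 2010, so the next rule applies.
Among Oyelaran and Lindqvist, by date of appointment to current position (earlier first): Oyelaran (Apr 16, 1994) before Lindqvist (Mar 13, 2003).
Full order: Vance, Chaudhari, Okafor, Moreau, Oyelaran, Lindqvist.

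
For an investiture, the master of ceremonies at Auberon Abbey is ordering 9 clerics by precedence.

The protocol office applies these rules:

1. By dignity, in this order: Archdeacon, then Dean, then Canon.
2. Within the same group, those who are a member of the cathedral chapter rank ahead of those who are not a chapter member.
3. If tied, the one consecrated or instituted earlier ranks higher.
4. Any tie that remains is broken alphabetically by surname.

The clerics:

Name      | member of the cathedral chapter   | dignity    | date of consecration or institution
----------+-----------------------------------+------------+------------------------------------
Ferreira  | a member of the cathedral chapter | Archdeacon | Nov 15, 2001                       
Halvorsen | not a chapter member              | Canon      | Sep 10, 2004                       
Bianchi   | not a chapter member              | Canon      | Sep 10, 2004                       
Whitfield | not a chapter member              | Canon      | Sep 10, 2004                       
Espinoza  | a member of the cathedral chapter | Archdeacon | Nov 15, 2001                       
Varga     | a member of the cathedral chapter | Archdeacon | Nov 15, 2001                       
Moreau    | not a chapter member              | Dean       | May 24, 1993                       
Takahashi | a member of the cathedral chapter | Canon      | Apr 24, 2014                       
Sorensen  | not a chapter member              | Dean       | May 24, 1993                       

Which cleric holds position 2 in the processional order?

Ferreira

By dignity: Espinoza, Ferreira and Varga (Archdeacon); then Moreau and Sorensen (Dean); then Takahashi, Bianchi, Halvorsen and Whitfield (Canon).
Espinoza, Ferreira and Varga are each a member of the cathedral chapter, so the next rule applies.
Espinoza, Ferreira and Varga all have date of consecration or institution Nov 15, 2001, so the next rule applies.
Among Espinoza, Ferreira and Varga, alphabetically by surname: Espinoza before Ferreira before Varga.
Moreau and Sorensen are each not a chapter member, so the next rule applies.
Moreau and Sorensen both have date of consecration or institution May 24, 1993, so the next rule applies.
Among Moreau and Sorensen, alphabetically by surname: Moreau before Sorensen.
Among Takahashi, Bianchi, Halvorsen and Whitfield, a member of the cathedral chapter before not a chapter member: Takahashi (a member of the cathedral chapter) before Bianchi, Halvorsen and Whitfield (not a chapter member).
Bianchi, Halvorsen and Whitfield all have date of consecration or institution Sep 10, 2004, so the next rule applies.
Among Bianchi, Halvorsen and Whitfield, alphabetically by surname: Bianchi before Halvorsen before Whitfield.
Order: Espinoza, Ferreira, Varga, Moreau, Sorensen, Takahashi, Bianchi, Halvorsen, Whitfield.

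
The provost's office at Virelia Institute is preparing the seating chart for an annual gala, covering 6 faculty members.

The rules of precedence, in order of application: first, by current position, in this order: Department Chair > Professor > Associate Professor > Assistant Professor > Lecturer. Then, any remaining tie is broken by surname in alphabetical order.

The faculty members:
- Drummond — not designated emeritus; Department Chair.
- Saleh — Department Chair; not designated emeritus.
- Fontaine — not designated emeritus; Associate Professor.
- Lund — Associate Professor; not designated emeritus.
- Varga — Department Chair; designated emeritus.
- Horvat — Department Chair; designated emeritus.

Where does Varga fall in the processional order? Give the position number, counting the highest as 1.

4

By current position: Drummond, Horvat, Saleh and Varga (Department Chair); then Fontaine and Lund (Associate Professor).
Among Drummond, Horvat, Saleh and Varga, alphabetically by surname: Drummond before Horvat before Saleh before Varga.
Among Fontaine and Lund, alphabetically by surname: Fontaine before Lund.
Order: Drummond, Horvat, Saleh, Varga, Fontaine, Lund. So position 4.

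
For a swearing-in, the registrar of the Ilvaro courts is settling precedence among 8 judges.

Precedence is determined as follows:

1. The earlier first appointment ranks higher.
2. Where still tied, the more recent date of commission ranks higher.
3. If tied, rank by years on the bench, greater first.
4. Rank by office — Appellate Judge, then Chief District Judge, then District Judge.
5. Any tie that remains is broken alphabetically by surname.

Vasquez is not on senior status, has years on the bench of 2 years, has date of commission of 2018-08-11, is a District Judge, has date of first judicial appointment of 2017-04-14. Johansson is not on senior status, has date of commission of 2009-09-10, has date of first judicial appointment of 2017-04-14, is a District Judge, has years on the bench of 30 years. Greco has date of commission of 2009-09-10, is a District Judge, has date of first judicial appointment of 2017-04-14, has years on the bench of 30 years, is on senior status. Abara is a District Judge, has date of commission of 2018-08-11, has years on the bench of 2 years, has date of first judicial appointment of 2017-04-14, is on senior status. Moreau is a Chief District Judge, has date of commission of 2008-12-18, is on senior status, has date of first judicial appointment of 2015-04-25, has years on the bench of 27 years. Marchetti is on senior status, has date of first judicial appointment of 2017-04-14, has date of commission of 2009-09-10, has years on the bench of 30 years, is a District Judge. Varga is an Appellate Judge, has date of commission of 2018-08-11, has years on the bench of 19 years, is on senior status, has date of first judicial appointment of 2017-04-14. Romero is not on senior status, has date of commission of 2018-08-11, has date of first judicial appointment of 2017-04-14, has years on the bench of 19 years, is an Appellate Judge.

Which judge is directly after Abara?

Vasquez

By date of first judicial appointment (earlier first): Moreau (2015-04-25); then Romero, Varga, Abara, Vasquez, Greco, Johansson and Marchetti (each 2017-04-14).
Among Romero, Varga, Abara, Vasquez, Greco, Johansson and Marchetti, by date of commission (later first): Romero, Varga, Abara and Vasquez (2018-08-11) before Greco, Johansson and Marchetti (2009-09-10).
Among Romero, Varga, Abara and Vasquez, by years on the bench (higher first): Romero and Varga (19 years) before Abara and Vasquez (2 years).
Romero and Varga are each Appellate Judge, so the next rule applies.
Among Romero and Varga, alphabetically by surname: Romero before Varga.
Abara and Vasquez are each District Judge, so the next rule applies.
Among Abara and Vasquez, alphabetically by surname: Abara before Vasquez.
Greco, Johansson and Marchetti all have years on the bench 30 years, so the next rule applies.
Greco, Johansson and Marchetti are each District Judge, so the next rule applies.
Among Greco, Johansson and Marchetti, alphabetically by surname: Greco before Johansson before Marchetti.
Order: Moreau, Romero, Varga, Abara, Vasquez, Greco, Johansson, Marchetti.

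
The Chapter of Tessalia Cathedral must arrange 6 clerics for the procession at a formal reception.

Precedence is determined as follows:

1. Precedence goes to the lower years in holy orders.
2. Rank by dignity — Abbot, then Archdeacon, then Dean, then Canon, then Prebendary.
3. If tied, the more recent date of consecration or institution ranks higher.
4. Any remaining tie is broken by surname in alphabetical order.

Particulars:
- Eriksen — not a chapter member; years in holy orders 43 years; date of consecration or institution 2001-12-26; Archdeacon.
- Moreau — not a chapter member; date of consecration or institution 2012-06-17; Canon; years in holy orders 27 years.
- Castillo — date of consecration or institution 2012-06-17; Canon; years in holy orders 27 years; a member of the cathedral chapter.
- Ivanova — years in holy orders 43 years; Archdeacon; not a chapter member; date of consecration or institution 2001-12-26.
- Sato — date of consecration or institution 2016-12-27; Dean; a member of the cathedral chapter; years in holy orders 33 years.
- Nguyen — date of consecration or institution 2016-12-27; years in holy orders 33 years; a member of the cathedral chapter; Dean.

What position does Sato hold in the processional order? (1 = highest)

4

By years in holy orders (lower first): Castillo and Moreau (both 27 years); then Nguyen and Sato (both 33 years); then Eriksen and Ivanova (both 43 years).
Castillo and Moreau are each Canon, so the next rule applies.
Castillo and Moreau both have date of consecration or institution 2012-06-17, so the next rule applies.
Among Castillo and Moreau, alphabetically by surname: Castillo before Moreau.
Nguyen and Sato are each Dean, so the next rule applies.
Nguyen and Sato both have date of consecration or institution 2016-12-27, so the next rule applies.
Among Nguyen and Sato, alphabetically by surname: Nguyen before Sato.
Eriksen and Ivanova are each Archdeacon, so the next rule applies.
Eriksen and Ivanova both have date of consecration or institution 2001-12-26, so the next rule applies.
Among Eriksen and Ivanova, alphabetically by surname: Eriksen before Ivanova.
Order: Castillo, Moreau, Nguyen, Sato, Eriksen, Ivanova. So position 4.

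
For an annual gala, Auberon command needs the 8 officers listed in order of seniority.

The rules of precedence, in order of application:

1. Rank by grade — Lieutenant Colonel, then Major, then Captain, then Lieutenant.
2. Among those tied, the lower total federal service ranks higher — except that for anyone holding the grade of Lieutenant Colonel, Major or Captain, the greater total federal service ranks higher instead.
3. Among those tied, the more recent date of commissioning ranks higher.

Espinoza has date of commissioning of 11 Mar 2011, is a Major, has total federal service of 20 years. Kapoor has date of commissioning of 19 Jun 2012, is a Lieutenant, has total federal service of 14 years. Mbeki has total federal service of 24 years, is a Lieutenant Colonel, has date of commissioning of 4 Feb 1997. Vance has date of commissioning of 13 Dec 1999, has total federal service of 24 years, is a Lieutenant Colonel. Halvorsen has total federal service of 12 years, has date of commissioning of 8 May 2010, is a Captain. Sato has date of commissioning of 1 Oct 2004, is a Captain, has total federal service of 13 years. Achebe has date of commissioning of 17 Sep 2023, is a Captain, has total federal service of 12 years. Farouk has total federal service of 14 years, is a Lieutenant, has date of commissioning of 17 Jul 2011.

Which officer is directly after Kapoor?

By grade: Vance and Mbeki (Lieutenant Colonel); then Espinoza (Major); then Sato, Achebe and Halvorsen (Captain); then Kapoor and Farouk (Lieutenant).
Vance and Mbeki both have total federal service 24 years, so the next rule applies.
Among Vance and Mbeki, by date of commissioning (later first): Vance (13 Dec 1999) before Mbeki (4 Feb 1997).
Among Sato, Achebe and Halvorsen, by total federal service (higher first) (reversed rule for this group): Sato (13 years) before Achebe and Halvorsen (12 years).
Among Achebe and Halvorsen, by date of commissioning (later first): Achebe (17 Sep 2023) before Halvorsen (8 May 2010).
Kapoor and Farouk both have total federal service 14 years, so the next rule applies.
Among Kapoor and Farouk, by date of commissioning (later first): Kapoor (19 Jun 2012) before Farouk (17 Jul 2011).
Order: Vance, Mbeki, Espinoza, Sato, Achebe, Halvorsen, Kapoor, Farouk.

Farouk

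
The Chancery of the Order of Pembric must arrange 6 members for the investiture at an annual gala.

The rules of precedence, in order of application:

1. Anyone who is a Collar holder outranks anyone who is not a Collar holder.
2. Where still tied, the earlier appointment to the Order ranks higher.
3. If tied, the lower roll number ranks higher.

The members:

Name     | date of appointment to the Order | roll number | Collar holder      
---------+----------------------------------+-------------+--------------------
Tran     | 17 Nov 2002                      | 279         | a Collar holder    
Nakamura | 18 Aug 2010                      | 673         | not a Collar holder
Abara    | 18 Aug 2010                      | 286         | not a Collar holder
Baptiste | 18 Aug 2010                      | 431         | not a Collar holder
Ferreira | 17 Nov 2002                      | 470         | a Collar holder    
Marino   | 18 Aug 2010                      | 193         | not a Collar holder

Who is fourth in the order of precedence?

By the first rule: Tran and Ferreira (both a Collar holder); then Marino, Abara, Baptiste and Nakamura (each not a Collar holder).
Tran and Ferreira both have date of appointment to the Order 17 Nov 2002, so the next rule applies.
Among Tran and Ferreira, by roll number (lower first): Tran (279) before Ferreira (470).
Marino, Abara, Baptiste and Nakamura all have date of appointment to the Order 18 Aug 2010, so the next rule applies.
Among Marino, Abara, Baptiste and Nakamura, by roll number (lower first): Marino (193) before Abara (286) before Baptiste (431) before Nakamura (673).
Order: Tran, Ferreira, Marino, Abara, Baptiste, Nakamura.

Abara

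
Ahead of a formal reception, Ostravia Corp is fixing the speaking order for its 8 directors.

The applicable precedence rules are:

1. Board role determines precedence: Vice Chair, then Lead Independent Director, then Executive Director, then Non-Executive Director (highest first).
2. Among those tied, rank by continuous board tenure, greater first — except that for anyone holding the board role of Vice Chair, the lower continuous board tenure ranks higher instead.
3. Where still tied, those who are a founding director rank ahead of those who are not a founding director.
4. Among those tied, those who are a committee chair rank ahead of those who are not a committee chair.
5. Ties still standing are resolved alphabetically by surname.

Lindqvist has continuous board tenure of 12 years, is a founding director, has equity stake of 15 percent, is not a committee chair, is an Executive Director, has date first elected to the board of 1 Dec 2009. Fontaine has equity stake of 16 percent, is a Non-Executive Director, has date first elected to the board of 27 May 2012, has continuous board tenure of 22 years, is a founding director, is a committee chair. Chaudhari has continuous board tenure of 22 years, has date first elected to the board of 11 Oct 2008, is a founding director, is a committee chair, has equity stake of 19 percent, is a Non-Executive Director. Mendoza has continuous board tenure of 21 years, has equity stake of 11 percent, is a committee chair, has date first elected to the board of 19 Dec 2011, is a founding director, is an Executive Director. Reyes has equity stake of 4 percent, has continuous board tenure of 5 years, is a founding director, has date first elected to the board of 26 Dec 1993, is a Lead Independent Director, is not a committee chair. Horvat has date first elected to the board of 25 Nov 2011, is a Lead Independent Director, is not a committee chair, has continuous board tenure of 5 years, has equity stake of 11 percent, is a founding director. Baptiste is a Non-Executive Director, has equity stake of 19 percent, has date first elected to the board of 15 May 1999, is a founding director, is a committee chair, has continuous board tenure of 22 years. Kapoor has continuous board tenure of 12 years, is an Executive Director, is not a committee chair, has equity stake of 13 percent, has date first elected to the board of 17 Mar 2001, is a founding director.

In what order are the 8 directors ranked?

Horvat, Reyes, Mendoza, Kapoor, Lindqvist, Baptiste, Chaudhari, Fontaine

By board role: Horvat and Reyes (Lead Independent Director); then Mendoza, Kapoor and Lindqvist (Executive Director); then Baptiste, Chaudhari and Fontaine (Non-Executive Director).
Horvat and Reyes both have continuous board tenure 5 years, so the next rule applies.
Horvat and Reyes are each a founding director, so the next rule applies.
Horvat and Reyes are each not a committee chair, so the next rule applies.
Among Horvat and Reyes, alphabetically by surname: Horvat before Reyes.
Among Mendoza, Kapoor and Lindqvist, by continuous board tenure (higher first): Mendoza (21 years) before Kapoor and Lindqvist (12 years).
Kapoor and Lindqvist are each a founding director, so the next rule applies.
Kapoor and Lindqvist are each not a committee chair, so the next rule applies.
Among Kapoor and Lindqvist, alphabetically by surname: Kapoor before Lindqvist.
Baptiste, Chaudhari and Fontaine all have continuous board tenure 22 years, so the next rule applies.
Baptiste, Chaudhari and Fontaine are each a founding director, so the next rule applies.
Baptiste, Chaudhari and Fontaine are each a committee chair, so the next rule applies.
Among Baptiste, Chaudhari and Fontaine, alphabetically by surname: Baptiste before Chaudhari before Fontaine.
Full order: Horvat, Reyes, Mendoza, Kapoor, Lindqvist, Baptiste, Chaudhari, Fontaine.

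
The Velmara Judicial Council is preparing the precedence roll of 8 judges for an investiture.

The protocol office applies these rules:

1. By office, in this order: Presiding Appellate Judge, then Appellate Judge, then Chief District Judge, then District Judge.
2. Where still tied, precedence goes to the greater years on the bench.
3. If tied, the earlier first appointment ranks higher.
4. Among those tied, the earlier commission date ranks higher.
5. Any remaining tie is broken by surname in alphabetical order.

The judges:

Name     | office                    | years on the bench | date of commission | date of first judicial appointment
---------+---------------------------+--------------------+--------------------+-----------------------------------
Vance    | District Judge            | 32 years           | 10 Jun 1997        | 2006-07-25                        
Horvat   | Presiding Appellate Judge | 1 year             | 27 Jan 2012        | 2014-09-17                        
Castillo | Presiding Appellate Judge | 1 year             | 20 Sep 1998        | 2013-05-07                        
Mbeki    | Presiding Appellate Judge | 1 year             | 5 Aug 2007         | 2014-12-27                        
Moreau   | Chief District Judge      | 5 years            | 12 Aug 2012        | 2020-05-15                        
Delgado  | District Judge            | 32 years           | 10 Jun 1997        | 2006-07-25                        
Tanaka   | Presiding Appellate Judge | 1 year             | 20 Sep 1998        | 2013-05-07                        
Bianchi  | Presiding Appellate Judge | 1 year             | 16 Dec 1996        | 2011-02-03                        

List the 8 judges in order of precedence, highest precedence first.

By office: Bianchi, Castillo, Tanaka, Horvat and Mbeki (Presiding Appellate Judge); then Moreau (Chief District Judge); then Delgado and Vance (District Judge).
Bianchi, Castillo, Tanaka, Horvat and Mbeki all have years on the bench 1 year, so the next rule applies.
Among Bianchi, Castillo, Tanaka, Horvat and Mbeki, by date of first judicial appointment (earlier first): Bianchi (2011-02-03) before Castillo and Tanaka (2013-05-07) before Horvat (2014-09-17) before Mbeki (2014-12-27).
Castillo and Tanaka both have date of commission 20 Sep 1998, so the next rule applies.
Among Castillo and Tanaka, alphabetically by surname: Castillo before Tanaka.
Delgado and Vance both have years on the bench 32 years, so the next rule applies.
Delgado and Vance both have date of first judicial appointment 2006-07-25, so the next rule applies.
Delgado and Vance both have date of commission 10 Jun 1997, so the next rule applies.
Among Delgado and Vance, alphabetically by surname: Delgado before Vance.
Full order: Bianchi, Castillo, Tanaka, Horvat, Mbeki, Moreau, Delgado, Vance.

Bianchi, Castillo, Tanaka, Horvat, Mbeki, Moreau, Delgado, Vance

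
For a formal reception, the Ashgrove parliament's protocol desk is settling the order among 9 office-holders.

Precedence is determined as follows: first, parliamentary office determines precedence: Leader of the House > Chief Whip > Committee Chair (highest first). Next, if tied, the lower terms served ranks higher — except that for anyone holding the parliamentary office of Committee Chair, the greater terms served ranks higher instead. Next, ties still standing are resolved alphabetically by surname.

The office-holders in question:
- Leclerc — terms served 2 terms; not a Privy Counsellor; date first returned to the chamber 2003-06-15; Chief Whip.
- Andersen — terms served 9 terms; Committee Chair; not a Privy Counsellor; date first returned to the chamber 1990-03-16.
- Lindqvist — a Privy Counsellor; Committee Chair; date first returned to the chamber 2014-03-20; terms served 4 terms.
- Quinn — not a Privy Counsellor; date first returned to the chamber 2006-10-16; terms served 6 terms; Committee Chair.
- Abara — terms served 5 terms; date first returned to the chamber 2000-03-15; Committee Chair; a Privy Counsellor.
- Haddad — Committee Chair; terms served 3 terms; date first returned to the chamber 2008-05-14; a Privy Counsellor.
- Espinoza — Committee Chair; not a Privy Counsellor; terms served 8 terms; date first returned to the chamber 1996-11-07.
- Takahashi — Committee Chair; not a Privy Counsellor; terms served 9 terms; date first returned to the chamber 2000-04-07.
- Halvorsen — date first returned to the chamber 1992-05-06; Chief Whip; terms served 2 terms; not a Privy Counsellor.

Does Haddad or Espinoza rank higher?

By parliamentary office: Halvorsen and Leclerc (Chief Whip); then Andersen, Takahashi, Espinoza, Quinn, Abara, Lindqvist and Haddad (Committee Chair).
Halvorsen and Leclerc both have terms served 2 terms, so the next rule applies.
Among Halvorsen and Leclerc, alphabetically by surname: Halvorsen before Leclerc.
Among Andersen, Takahashi, Espinoza, Quinn, Abara, Lindqvist and Haddad, by terms served (higher first) (reversed rule for this group): Andersen and Takahashi (9 terms) before Espinoza (8 terms) before Quinn (6 terms) before Abara (5 terms) before Lindqvist (4 terms) before Haddad (3 terms).
Among Andersen and Takahashi, alphabetically by surname: Andersen before Takahashi.
So Espinoza takes precedence.

Espinoza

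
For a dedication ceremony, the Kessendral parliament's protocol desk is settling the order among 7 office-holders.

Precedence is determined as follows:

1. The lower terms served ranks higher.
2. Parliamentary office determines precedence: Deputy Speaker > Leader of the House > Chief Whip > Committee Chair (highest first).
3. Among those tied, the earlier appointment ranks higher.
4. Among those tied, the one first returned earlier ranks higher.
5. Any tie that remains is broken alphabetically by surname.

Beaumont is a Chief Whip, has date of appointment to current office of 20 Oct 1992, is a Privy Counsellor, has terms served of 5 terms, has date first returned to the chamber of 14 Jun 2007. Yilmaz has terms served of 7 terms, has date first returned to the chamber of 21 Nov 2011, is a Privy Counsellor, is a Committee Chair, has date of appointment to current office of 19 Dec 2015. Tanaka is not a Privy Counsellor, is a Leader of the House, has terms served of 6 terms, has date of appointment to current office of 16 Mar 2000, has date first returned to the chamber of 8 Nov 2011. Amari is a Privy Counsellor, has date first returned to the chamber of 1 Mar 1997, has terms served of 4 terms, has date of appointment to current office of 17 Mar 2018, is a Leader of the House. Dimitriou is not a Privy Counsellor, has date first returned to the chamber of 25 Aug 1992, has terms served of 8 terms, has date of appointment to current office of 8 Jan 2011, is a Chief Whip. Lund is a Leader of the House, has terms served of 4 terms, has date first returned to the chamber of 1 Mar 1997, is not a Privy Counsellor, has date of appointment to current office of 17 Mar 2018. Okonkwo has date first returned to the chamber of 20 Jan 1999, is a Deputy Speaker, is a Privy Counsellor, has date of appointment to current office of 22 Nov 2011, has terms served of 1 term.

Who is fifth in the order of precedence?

Tanaka

By terms served (lower first): Okonkwo (1 term); then Amari and Lund (both 4 terms); then Beaumont (5 terms); then Tanaka (6 terms); then Yilmaz (7 terms); then Dimitriou (8 terms).
Amari and Lund are each Leader of the House, so the next rule applies.
Amari and Lund both have date of appointment to current office 17 Mar 2018, so the next rule applies.
Amari and Lund both have date first returned to the chamber 1 Mar 1997, so the next rule applies.
Among Amari and Lund, alphabetically by surname: Amari before Lund.
Order: Okonkwo, Amari, Lund, Beaumont, Tanaka, Yilmaz, Dimitriou.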